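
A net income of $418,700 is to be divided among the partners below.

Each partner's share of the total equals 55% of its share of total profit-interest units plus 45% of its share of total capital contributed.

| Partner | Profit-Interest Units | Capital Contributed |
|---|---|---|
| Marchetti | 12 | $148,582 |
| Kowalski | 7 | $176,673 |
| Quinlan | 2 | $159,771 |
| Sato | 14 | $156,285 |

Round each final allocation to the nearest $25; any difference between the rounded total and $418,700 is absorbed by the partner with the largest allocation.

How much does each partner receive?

Marchetti: $122,600; Kowalski: $97,975; Quinlan: $60,100; Sato: $138,025

Profit-interest units total 35; capital contributed total 641,311.
Composite weights (55% profit-interest units + 45% capital contributed): Marchetti 0.2928; Kowalski 0.2340; Quinlan 0.1435; Sato 0.3297.
Raw shares: Marchetti 122,607.75; Kowalski 97,962.93; Quinlan 60,099.32; Sato 138,030.00.
At nearest $25: Marchetti $122,600; Kowalski $97,975; Quinlan $60,100; Sato $138,025. Sum = $418,700.
Sum already equals the total — no adjustment.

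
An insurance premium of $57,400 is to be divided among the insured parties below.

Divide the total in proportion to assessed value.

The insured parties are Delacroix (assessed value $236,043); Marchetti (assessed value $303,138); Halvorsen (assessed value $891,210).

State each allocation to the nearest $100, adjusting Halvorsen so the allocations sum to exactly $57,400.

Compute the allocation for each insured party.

Delacroix: $9,500 · Marchetti: $12,200 · Halvorsen: $35,700

Total assessed value = 1,430,391.
Pro-rata amounts: Delacroix 236,043/1,430,391 × $57,400 = 9,472.14; Marchetti 303,138/1,430,391 × $57,400 = 12,164.59; Halvorsen 891,210/1,430,391 × $57,400 = 35,763.27.
After rounding ($100): Delacroix $9,500; Marchetti $12,200; Halvorsen $35,800. Sum = $57,500.
Difference $57,400 − $57,500 = −$100 applied to Halvorsen: Halvorsen becomes $35,700.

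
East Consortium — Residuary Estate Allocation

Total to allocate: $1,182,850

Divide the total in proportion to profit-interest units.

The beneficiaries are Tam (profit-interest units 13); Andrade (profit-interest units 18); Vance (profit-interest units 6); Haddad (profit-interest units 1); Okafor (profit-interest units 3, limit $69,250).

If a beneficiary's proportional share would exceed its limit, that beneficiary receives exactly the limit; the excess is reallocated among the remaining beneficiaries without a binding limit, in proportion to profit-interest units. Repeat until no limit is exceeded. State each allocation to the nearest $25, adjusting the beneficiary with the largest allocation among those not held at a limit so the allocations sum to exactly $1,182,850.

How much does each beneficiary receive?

Tam: $380,975; Andrade: $527,500; Vance: $175,825; Haddad: $29,300; Okafor: $69,250

Total profit-interest units = 41.
Proportional shares (ignoring caps): Tam 375,050.00; Andrade 519,300.00; Vance 173,100.00; Haddad 28,850.00; Okafor 86,550.00.
Cap binds for Okafor ($69,250); balance $1,113,600 reallocated over remaining profit-interest units 38.
Redistributed shares: Tam 380,968.42 → $380,975; Andrade 527,494.74 → $527,500; Vance 175,831.58 → $175,825; Haddad 29,305.26 → $29,300.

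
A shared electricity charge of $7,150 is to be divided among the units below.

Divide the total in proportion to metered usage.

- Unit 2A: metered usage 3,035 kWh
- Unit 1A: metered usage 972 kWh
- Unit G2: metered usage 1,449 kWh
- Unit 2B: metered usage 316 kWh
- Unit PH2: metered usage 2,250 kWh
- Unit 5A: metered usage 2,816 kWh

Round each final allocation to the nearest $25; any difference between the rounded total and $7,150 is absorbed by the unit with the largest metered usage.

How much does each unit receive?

Unit 2A: $2,025 | Unit 1A: $650 | Unit G2: $950 | Unit 2B: $200 | Unit PH2: $1,475 | Unit 5A: $1,850

Sum of metered usage: 10,838.
Pro-rata amounts: Unit 2A 3,035/10,838 × $7,150 = 2,002.24; Unit 1A 972/10,838 × $7,150 = 641.24; Unit G2 1,449/10,838 × $7,150 = 955.93; Unit 2B 316/10,838 × $7,150 = 208.47; Unit PH2 2,250/10,838 × $7,150 = 1,484.36; Unit 5A 2,816/10,838 × $7,150 = 1,857.76.
Rounded to nearest $25: Unit 2A $2,000; Unit 1A $650; Unit G2 $950; Unit 2B $200; Unit PH2 $1,475; Unit 5A $1,850. Sum = $7,125.
Difference $7,150 − $7,125 = +$25 applied to largest metered usage (Unit 2A): Unit 2A becomes $2,025.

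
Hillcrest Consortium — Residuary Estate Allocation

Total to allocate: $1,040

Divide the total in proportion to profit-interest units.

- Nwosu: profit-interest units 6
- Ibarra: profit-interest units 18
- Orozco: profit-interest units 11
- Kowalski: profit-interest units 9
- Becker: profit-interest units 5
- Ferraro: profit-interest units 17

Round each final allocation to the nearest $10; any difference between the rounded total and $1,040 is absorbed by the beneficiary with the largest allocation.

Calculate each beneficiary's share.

Nwosu: $90 · Ibarra: $290 · Orozco: $170 · Kowalski: $140 · Becker: $80 · Ferraro: $270

Total profit-interest units = 66.
Raw shares: Nwosu 6/66 × $1,040 = 94.55; Ibarra 18/66 × $1,040 = 283.64; Orozco 11/66 × $1,040 = 173.33; Kowalski 9/66 × $1,040 = 141.82; Becker 5/66 × $1,040 = 78.79; Ferraro 17/66 × $1,040 = 267.88.
After rounding ($10): Nwosu $90; Ibarra $280; Orozco $170; Kowalski $140; Becker $80; Ferraro $270. Sum = $1,030.
Difference $1,040 − $1,030 = +$10 applied to largest allocation (Ibarra): Ibarra becomes $290.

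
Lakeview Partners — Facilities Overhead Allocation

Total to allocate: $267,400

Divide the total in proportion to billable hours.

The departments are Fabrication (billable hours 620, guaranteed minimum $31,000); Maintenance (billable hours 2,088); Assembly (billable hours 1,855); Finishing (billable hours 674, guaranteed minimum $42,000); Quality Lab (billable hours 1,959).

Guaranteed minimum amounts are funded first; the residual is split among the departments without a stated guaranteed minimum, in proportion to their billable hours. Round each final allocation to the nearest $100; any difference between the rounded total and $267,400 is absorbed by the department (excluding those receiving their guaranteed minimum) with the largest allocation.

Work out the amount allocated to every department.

Guaranteed amounts: Fabrication $31,000; Finishing $42,000. Remaining pool $194,400.
Remaining pool split over remaining billable hours 5,902: Maintenance 68,774.52 → $68,800; Assembly 61,099.97 → $61,100; Quality Lab 64,525.52 → $64,500.

Fabrication: $31,000 | Maintenance: $68,800 | Assembly: $61,100 | Finishing: $42,000 | Quality Lab: $64,500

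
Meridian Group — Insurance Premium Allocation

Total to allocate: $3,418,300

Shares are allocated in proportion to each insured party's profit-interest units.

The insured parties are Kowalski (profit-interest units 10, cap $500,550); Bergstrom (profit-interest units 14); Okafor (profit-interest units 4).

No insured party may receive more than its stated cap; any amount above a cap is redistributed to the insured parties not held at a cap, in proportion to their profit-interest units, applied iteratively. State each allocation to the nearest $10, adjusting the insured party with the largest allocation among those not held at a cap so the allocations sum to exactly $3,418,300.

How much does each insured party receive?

Sum of profit-interest units: 28.
Unconstrained shares: Kowalski 1,220,821.43; Bergstrom 1,709,150.00; Okafor 488,328.57.
Cap binds for Kowalski ($500,550); remaining pool $2,917,750 reallocated over remaining profit-interest units 18.
Remaining shares: Bergstrom 2,269,361.11 → $2,269,360; Okafor 648,388.89 → $648,390.

Kowalski: $500,550 · Bergstrom: $2,269,360 · Okafor: $648,390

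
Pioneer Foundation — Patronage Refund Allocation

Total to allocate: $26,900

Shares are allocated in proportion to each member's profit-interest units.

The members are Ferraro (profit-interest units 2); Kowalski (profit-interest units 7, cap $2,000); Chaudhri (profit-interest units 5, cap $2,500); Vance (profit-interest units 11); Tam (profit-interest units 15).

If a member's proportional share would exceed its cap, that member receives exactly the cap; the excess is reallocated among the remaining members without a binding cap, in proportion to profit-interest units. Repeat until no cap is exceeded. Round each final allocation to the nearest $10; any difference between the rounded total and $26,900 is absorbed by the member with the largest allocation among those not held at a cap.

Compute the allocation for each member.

Ferraro: $1,600 | Kowalski: $2,000 | Chaudhri: $2,500 | Vance: $8,800 | Tam: $12,000

Total profit-interest units = 40.
Pro-rata shares before constraints: Ferraro 1,345.00; Kowalski 4,707.50; Chaudhri 3,362.50; Vance 7,397.50; Tam 10,087.50.
Cap binds for Kowalski ($2,000), Chaudhri ($2,500); residual $22,400 reallocated over remaining profit-interest units 28.
Remaining shares: Ferraro 1,600.00 → $1,600; Vance 8,800.00 → $8,800; Tam 12,000.00 → $12,000.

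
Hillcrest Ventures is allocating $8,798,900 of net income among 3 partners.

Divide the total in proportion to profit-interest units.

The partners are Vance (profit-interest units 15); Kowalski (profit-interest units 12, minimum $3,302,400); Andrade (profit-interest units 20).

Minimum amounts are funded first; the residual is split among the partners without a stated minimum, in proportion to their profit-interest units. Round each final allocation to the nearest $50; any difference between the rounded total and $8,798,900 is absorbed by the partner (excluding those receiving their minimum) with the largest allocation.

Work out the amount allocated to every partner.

Fund the minimums — Kowalski $3,302,400. Balance $5,496,500.
Balance split over remaining profit-interest units 35: Vance 2,355,642.86 → $2,355,650; Andrade 3,140,857.14 → $3,140,850.

Vance: $2,355,650 | Kowalski: $3,302,400 | Andrade: $3,140,850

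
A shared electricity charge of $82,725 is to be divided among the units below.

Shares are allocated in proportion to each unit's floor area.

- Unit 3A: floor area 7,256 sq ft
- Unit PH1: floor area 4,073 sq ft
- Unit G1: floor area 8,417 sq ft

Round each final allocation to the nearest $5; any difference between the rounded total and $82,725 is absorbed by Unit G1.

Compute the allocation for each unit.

Unit 3A: $30,400 · Unit PH1: $17,065 · Unit G1: $35,260

Sum of floor area: 19,746.
Pro-rata amounts: Unit 3A 7,256/19,746 × $82,725 = 30,398.69; Unit PH1 4,073/19,746 × $82,725 = 17,063.65; Unit G1 8,417/19,746 × $82,725 = 35,262.65.
At nearest $5: Unit 3A $30,400; Unit PH1 $17,065; Unit G1 $35,265. Sum = $82,730.
Difference $82,725 − $82,730 = −$5 applied to Unit G1: Unit G1 becomes $35,260.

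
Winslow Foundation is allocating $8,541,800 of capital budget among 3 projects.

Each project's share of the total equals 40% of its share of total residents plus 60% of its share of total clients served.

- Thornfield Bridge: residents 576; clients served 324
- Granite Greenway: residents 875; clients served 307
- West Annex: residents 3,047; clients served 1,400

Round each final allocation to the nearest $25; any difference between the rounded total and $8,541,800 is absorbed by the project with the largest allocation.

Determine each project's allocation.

Thornfield Bridge: $1,255,125 · Granite Greenway: $1,439,350 · West Annex: $5,847,325

Residents total 4,498; clients served total 2,031.
Combined weights (40% residents + 60% clients served): Thornfield Bridge 0.1469; Granite Greenway 0.1685; West Annex 0.6846.
Pro-rata amounts: Thornfield Bridge 1,255,124.93; Granite Greenway 1,439,349.68; West Annex 5,847,325.39.
Rounded to nearest $25: Thornfield Bridge $1,255,125; Granite Greenway $1,439,350; West Annex $5,847,325. Sum = $8,541,800.
No rounding difference to absorb.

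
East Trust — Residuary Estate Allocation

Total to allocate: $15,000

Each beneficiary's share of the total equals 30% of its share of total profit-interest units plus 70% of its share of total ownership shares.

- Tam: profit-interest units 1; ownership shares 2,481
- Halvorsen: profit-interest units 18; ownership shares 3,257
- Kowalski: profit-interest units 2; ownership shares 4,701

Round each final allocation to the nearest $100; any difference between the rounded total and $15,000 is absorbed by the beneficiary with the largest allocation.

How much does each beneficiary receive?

Totals — profit-interest units 21, ownership shares 10,439.
Composite weights (30% profit-interest units + 70% ownership shares): Tam 0.1807; Halvorsen 0.4755; Kowalski 0.3438.
Raw shares: Tam 2,709.78; Halvorsen 7,133.18; Kowalski 5,157.04.
Rounded to nearest $100: Tam $2,700; Halvorsen $7,100; Kowalski $5,200. Sum = $15,000.
No rounding difference to absorb.

Tam: $2,700 | Halvorsen: $7,100 | Kowalski: $5,200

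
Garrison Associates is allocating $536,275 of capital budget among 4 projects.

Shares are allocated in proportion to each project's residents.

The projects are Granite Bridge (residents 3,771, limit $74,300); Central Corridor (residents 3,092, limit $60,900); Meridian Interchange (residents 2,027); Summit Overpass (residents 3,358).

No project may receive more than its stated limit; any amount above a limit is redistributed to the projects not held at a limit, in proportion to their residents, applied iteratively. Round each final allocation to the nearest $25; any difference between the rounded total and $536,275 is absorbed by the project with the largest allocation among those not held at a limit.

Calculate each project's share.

Combined residents = 12,248.
Proportional shares (ignoring caps): Granite Bridge 165,112.10; Central Corridor 135,382.29; Meridian Interchange 88,751.59; Summit Overpass 147,029.02.
Held at cap: Granite Bridge ($74,300), Central Corridor ($60,900); residual $401,075 reallocated over remaining residents 5,385.
Remaining shares: Meridian Interchange 150,971.04 → $150,975; Summit Overpass 250,103.96 → $250,100.

Granite Bridge: $74,300; Central Corridor: $60,900; Meridian Interchange: $150,975; Summit Overpass: $250,100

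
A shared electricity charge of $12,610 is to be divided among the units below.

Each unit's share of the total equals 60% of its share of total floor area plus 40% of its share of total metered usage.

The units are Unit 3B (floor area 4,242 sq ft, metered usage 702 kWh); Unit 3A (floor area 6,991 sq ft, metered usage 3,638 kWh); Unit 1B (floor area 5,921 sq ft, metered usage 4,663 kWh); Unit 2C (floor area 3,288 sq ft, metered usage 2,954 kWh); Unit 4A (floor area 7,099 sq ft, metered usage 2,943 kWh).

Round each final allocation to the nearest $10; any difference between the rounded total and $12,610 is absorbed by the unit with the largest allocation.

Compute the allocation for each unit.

Unit 3B: $1,400; Unit 3A: $3,150; Unit 1B: $3,210; Unit 2C: $1,900; Unit 4A: $2,950

Floor area total 27,541; metered usage total 14,900.
Composite weights (60% floor area + 40% metered usage): Unit 3B 0.1113; Unit 3A 0.2500; Unit 1B 0.2542; Unit 2C 0.1509; Unit 4A 0.2337.
Proportional shares: Unit 3B 1,403.00; Unit 3A 3,152.10; Unit 1B 3,205.14; Unit 2C 1,903.27; Unit 4A 2,946.50.
After rounding ($10): Unit 3B $1,400; Unit 3A $3,150; Unit 1B $3,210; Unit 2C $1,900; Unit 4A $2,950. Sum = $12,610.
Sum already equals the total — no adjustment.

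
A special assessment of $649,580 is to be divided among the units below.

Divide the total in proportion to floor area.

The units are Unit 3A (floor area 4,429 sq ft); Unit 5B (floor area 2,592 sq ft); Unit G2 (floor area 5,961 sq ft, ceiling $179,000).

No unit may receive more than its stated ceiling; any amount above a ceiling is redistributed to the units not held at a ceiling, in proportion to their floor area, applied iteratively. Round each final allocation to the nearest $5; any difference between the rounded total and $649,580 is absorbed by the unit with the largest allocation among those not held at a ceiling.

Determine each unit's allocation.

Sum of floor area: 12,982.
Pro-rata shares before constraints: Unit 3A 221,613.76; Unit 5B 129,695.84; Unit G2 298,270.40.
Held at cap: Unit G2 ($179,000); residual $470,580 reallocated over remaining floor area 7,021.
Shares after redistribution: Unit 3A 296,852.13 → $296,850; Unit 5B 173,727.87 → $173,730.

Unit 3A: $296,850 · Unit 5B: $173,730 · Unit G2: $179,000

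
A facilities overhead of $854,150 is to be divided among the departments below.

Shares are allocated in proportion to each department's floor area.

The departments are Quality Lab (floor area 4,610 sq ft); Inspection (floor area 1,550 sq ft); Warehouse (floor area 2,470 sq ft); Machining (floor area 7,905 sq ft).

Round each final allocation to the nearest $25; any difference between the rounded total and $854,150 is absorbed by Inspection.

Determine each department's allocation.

Floor area total: 16,535.
Pro-rata amounts: Quality Lab 4,610/16,535 × $854,150 = 238,139.19; Inspection 1,550/16,535 × $854,150 = 80,068.49; Warehouse 2,470/16,535 × $854,150 = 127,593.01; Machining 7,905/16,535 × $854,150 = 408,349.30.
Rounded to nearest $25: Quality Lab $238,150; Inspection $80,075; Warehouse $127,600; Machining $408,350. Sum = $854,175.
Difference $854,150 − $854,175 = −$25 applied to Inspection: Inspection becomes $80,050.

Quality Lab: $238,150 | Inspection: $80,050 | Warehouse: $127,600 | Machining: $408,350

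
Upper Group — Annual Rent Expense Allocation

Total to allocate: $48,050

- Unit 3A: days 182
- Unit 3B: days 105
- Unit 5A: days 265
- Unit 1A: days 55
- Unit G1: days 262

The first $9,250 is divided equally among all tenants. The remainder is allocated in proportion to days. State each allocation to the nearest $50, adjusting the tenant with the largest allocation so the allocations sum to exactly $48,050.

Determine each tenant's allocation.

Equal tier: $9,250 ÷ 5 = $1,850 apiece.
Remainder $38,800 by days (total 869): Unit 3A 8,126.12 → $8,150; Unit 3B 4,688.15 → $4,700; Unit 5A 11,831.99 → $11,850; Unit 1A 2,455.70 → $2,450; Unit G1 11,698.04 → $11,700.
Rounding difference −$50 on remainder applied to Unit 5A.
Totals: Unit 3A $1,850 + $8,150 = $10,000; Unit 3B $1,850 + $4,700 = $6,550; Unit 5A $1,850 + $11,800 = $13,650; Unit 1A $1,850 + $2,450 = $4,300; Unit G1 $1,850 + $11,700 = $13,550.

Unit 3A: $10,000 | Unit 3B: $6,550 | Unit 5A: $13,650 | Unit 1A: $4,300 | Unit G1: $13,550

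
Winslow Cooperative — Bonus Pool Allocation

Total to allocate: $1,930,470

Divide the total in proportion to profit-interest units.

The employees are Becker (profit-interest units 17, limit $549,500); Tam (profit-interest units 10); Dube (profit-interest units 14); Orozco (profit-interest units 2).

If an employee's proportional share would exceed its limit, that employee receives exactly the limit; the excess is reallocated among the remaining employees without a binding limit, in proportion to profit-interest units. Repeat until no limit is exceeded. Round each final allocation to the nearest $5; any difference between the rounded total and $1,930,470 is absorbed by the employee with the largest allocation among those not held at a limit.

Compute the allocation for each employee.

Becker: $549,500 | Tam: $531,140 | Dube: $743,600 | Orozco: $106,230

Combined profit-interest units = 43.
Pro-rata shares before constraints: Becker 763,209.07; Tam 448,946.51; Dube 628,525.12; Orozco 89,789.30.
Cap binds for Becker ($549,500); remaining pool $1,380,970 reallocated over remaining profit-interest units 26.
Remaining shares: Tam 531,142.31 → $531,140; Dube 743,599.23 → $743,600; Orozco 106,228.46 → $106,230.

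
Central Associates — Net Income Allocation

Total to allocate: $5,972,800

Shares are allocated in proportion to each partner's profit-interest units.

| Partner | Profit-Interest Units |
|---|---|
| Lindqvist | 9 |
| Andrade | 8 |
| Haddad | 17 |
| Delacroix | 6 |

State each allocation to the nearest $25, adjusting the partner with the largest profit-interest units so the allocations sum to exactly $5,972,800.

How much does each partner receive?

Sum of profit-interest units: 9 + 8 + 17 + 6 = 40.
Raw shares: Lindqvist 1,343,880.00; Andrade 1,194,560.00; Haddad 2,538,440.00; Delacroix 895,920.00.
At nearest $25: Lindqvist $1,343,875; Andrade $1,194,550; Haddad $2,538,450; Delacroix $895,925. Sum = $5,972,800.
Sum already equals the total — no adjustment.

Lindqvist: $1,343,875; Andrade: $1,194,550; Haddad: $2,538,450; Delacroix: $895,925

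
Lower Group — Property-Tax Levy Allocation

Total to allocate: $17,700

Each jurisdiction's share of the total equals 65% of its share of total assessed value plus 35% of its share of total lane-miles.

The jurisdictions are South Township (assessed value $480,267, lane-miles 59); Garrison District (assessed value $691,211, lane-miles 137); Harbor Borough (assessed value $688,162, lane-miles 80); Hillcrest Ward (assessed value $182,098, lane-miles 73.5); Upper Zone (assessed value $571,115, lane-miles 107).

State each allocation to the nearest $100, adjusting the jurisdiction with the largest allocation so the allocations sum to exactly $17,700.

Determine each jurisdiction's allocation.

South Township: $2,900 · Garrison District: $4,900 · Harbor Borough: $4,100 · Hillcrest Ward: $1,800 · Upper Zone: $4,000

Assessed value total 2,612,853; lane-miles total 456.5.
Blended shares (65% assessed value + 35% lane-miles): South Township 0.1647; Garrison District 0.2770; Harbor Borough 0.2325; Hillcrest Ward 0.1017; Upper Zone 0.2241.
Proportional shares: South Township 2,915.40; Garrison District 4,902.74; Harbor Borough 4,115.79; Hillcrest Ward 1,799.26; Upper Zone 3,966.81.
At nearest $100: South Township $2,900; Garrison District $4,900; Harbor Borough $4,100; Hillcrest Ward $1,800; Upper Zone $4,000. Sum = $17,700.
Rounded total matches; no reconciliation needed.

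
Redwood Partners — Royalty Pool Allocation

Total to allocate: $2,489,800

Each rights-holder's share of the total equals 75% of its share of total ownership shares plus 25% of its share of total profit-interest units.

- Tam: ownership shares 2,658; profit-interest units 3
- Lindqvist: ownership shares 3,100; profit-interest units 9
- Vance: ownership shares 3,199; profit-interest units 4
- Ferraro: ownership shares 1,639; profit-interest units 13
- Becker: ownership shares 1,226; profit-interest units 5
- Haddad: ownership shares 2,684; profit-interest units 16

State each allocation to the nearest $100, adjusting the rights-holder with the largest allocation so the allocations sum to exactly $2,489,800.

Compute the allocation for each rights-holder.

Ownership shares total 14,506; profit-interest units total 50.
Combined weights (75% ownership shares + 25% profit-interest units): Tam 0.1524; Lindqvist 0.2053; Vance 0.1854; Ferraro 0.1497; Becker 0.0884; Haddad 0.2188.
Pro-rata amounts: Tam 379,509.99; Lindqvist 511,102.42; Vance 461,601.64; Ferraro 372,824.64; Becker 220,067.36; Haddad 544,693.95.
After rounding ($100): Tam $379,500; Lindqvist $511,100; Vance $461,600; Ferraro $372,800; Becker $220,100; Haddad $544,700. Sum = $2,489,800.
No rounding difference to absorb.

Tam: $379,500 · Lindqvist: $511,100 · Vance: $461,600 · Ferraro: $372,800 · Becker: $220,100 · Haddad: $544,700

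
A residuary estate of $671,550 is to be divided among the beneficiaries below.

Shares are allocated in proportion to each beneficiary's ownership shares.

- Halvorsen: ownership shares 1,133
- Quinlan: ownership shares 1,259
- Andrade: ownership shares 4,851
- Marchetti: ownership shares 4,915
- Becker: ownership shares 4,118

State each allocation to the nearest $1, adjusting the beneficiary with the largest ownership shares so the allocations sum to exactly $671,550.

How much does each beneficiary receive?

Halvorsen: $46,748 · Quinlan: $51,947 · Andrade: $200,153 · Marchetti: $202,793 · Becker: $169,909

Sum of ownership shares: 16,276.
Proportional shares: Halvorsen 1,133/16,276 × $671,550 = 46,747.74; Quinlan 1,259/16,276 × $671,550 = 51,946.51; Andrade 4,851/16,276 × $671,550 = 200,152.93; Marchetti 4,915/16,276 × $671,550 = 202,793.58; Becker 4,118/16,276 × $671,550 = 169,909.25.
Rounded to nearest $1: Halvorsen $46,748; Quinlan $51,947; Andrade $200,153; Marchetti $202,794; Becker $169,909. Sum = $671,551.
Difference $671,550 − $671,551 = −$1 applied to largest ownership shares (Marchetti): Marchetti becomes $202,793.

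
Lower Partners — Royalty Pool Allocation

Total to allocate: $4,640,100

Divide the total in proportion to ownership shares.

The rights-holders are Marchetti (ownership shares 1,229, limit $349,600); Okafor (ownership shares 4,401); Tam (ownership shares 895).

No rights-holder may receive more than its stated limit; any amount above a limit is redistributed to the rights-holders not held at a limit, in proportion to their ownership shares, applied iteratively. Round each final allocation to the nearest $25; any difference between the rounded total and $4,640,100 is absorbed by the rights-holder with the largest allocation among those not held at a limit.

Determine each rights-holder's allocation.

Marchetti: $349,600 | Okafor: $3,565,425 | Tam: $725,075

Ownership shares total: 6,525.
Unconstrained shares: Marchetti 873,974.39; Okafor 3,129,667.45; Tam 636,458.16.
Capped: Marchetti ($349,600); residual $4,290,500 reallocated over remaining ownership shares 5,296.
Remaining shares: Okafor 3,565,424.94 → $3,565,425; Tam 725,075.06 → $725,075.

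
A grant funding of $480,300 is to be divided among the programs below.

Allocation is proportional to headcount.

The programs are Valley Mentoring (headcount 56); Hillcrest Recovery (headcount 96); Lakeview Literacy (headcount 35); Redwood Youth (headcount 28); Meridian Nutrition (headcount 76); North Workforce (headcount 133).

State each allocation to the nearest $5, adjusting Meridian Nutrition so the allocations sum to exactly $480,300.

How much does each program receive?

Valley Mentoring: $63,435 | Hillcrest Recovery: $108,745 | Lakeview Literacy: $39,645 | Redwood Youth: $31,720 | Meridian Nutrition: $86,095 | North Workforce: $150,660

Combined headcount = 424.
Raw shares: Valley Mentoring 56/424 × $480,300 = 63,435.85; Hillcrest Recovery 96/424 × $480,300 = 108,747.17; Lakeview Literacy 35/424 × $480,300 = 39,647.41; Redwood Youth 28/424 × $480,300 = 31,717.92; Meridian Nutrition 76/424 × $480,300 = 86,091.51; North Workforce 133/424 × $480,300 = 150,660.14.
Rounded to nearest $5: Valley Mentoring $63,435; Hillcrest Recovery $108,745; Lakeview Literacy $39,645; Redwood Youth $31,720; Meridian Nutrition $86,090; North Workforce $150,660. Sum = $480,295.
Difference $480,300 − $480,295 = +$5 applied to Meridian Nutrition: Meridian Nutrition becomes $86,095.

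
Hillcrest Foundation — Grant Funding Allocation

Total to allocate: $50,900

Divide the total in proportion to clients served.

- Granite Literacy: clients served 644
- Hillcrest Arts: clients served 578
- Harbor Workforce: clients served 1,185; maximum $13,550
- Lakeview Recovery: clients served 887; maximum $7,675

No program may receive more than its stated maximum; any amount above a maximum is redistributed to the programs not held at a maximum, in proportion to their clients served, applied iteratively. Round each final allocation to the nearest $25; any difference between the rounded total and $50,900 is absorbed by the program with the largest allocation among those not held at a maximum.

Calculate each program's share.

Granite Literacy: $15,650 · Hillcrest Arts: $14,025 · Harbor Workforce: $13,550 · Lakeview Recovery: $7,675

Clients served total: 3,294.
Proportional shares (ignoring caps): Granite Literacy 9,951.31; Hillcrest Arts 8,931.45; Harbor Workforce 18,311.02; Lakeview Recovery 13,706.22.
Cap binds for Harbor Workforce ($13,550), Lakeview Recovery ($7,675); remaining pool $29,675 reallocated over remaining clients served 1,222.
Redistributed shares: Granite Literacy 15,638.87 → $15,650; Hillcrest Arts 14,036.13 → $14,025.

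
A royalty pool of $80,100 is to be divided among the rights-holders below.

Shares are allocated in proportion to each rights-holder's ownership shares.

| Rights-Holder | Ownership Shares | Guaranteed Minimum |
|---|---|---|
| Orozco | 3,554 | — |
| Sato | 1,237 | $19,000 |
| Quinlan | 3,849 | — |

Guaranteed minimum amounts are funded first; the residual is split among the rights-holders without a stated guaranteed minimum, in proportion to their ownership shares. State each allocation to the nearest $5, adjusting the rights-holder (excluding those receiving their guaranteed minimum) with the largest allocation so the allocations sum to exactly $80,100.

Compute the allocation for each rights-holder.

Orozco: $29,335; Sato: $19,000; Quinlan: $31,765

Minimums first: Sato $19,000. Remaining pool $61,100.
Remaining pool split over remaining ownership shares 7,403: Orozco 29,332.62 → $29,335; Quinlan 31,767.38 → $31,765.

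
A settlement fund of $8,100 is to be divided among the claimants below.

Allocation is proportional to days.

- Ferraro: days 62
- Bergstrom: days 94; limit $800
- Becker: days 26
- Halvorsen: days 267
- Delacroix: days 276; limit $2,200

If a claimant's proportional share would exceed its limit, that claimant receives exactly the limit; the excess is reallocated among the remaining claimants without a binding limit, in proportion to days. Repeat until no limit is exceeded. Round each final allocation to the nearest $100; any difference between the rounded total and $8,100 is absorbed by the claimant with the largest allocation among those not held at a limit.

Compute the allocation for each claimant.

Days total: 725.
Pro-rata shares before constraints: Ferraro 692.69; Bergstrom 1,050.21; Becker 290.48; Halvorsen 2,983.03; Delacroix 3,083.59.
Cap binds for Bergstrom ($800), Delacroix ($2,200); residual $5,100 reallocated over remaining days 355.
Shares after redistribution: Ferraro 890.70 → $900; Becker 373.52 → $400; Halvorsen 3,835.77 → $3,800.

Ferraro: $900; Bergstrom: $800; Becker: $400; Halvorsen: $3,800; Delacroix: $2,200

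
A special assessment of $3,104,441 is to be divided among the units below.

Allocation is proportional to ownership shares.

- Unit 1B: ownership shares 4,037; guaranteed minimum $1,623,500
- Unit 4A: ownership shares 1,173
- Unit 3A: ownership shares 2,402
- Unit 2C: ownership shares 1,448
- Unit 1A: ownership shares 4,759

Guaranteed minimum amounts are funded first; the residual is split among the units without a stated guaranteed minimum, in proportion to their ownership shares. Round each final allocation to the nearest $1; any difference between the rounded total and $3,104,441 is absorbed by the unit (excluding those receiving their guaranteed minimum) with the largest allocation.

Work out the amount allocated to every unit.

Unit 1B: $1,623,500 | Unit 4A: $177,586 | Unit 3A: $363,650 | Unit 2C: $219,219 | Unit 1A: $720,486

Guaranteed amounts: Unit 1B $1,623,500. Balance $1,480,941.
Balance split over remaining ownership shares 9,782: Unit 4A 177,585.75 → $177,586; Unit 3A 363,649.59 → $363,650; Unit 2C 219,219.24 → $219,219; Unit 1A 720,486.43 → $720,486.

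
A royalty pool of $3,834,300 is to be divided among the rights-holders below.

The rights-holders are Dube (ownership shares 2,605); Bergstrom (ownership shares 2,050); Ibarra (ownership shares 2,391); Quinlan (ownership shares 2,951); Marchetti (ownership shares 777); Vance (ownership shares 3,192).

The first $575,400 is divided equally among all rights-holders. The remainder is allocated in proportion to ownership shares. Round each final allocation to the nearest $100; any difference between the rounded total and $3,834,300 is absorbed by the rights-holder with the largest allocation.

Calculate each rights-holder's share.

Dube: $703,800 · Bergstrom: $574,300 · Ibarra: $653,800 · Quinlan: $784,500 · Marchetti: $277,200 · Vance: $840,700

Equal tier: $575,400 ÷ 6 = $95,900 apiece.
Remainder $3,258,900 by ownership shares (total 13,966): Dube 607,864.42 → $607,900; Bergstrom 478,357.80 → $478,400; Ibarra 557,928.53 → $557,900; Quinlan 688,601.88 → $688,600; Marchetti 181,309.27 → $181,300; Vance 744,838.09 → $744,800.
Totals: Dube $95,900 + $607,900 = $703,800; Bergstrom $95,900 + $478,400 = $574,300; Ibarra $95,900 + $557,900 = $653,800; Quinlan $95,900 + $688,600 = $784,500; Marchetti $95,900 + $181,300 = $277,200; Vance $95,900 + $744,800 = $840,700.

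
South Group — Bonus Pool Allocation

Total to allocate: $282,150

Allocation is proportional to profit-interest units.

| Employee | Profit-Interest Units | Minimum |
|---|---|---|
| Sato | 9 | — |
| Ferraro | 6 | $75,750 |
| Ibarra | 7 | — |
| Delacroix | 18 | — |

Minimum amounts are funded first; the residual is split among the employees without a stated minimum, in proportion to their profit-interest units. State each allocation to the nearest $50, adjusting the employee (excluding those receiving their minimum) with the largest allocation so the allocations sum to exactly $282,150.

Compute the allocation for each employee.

Minimums first: Ferraro $75,750. Balance $206,400.
Balance split over remaining profit-interest units 34: Sato 54,635.29 → $54,650; Ibarra 42,494.12 → $42,500; Delacroix 109,270.59 → $109,250.

Sato: $54,650; Ferraro: $75,750; Ibarra: $42,500; Delacroix: $109,250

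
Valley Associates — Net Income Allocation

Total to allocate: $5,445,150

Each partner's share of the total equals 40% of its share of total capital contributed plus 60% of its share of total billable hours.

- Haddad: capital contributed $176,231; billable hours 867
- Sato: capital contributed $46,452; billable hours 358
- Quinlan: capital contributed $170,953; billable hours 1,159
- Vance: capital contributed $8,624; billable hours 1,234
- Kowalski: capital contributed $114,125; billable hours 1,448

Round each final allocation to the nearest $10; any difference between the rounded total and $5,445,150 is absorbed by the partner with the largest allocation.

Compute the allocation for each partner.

Haddad: $1,302,460; Sato: $426,810; Quinlan: $1,468,500; Vance: $832,190; Kowalski: $1,415,190

Capital contributed total 516,385; billable hours total 5,066.
Blended shares (40% capital contributed + 60% billable hours): Haddad 0.2392; Sato 0.0784; Quinlan 0.2697; Vance 0.1528; Kowalski 0.2599.
Unrounded shares: Haddad 1,302,457.49; Sato 426,805.94; Quinlan 1,468,507.75; Vance 832,188.24; Kowalski 1,415,190.58.
After rounding ($10): Haddad $1,302,460; Sato $426,810; Quinlan $1,468,510; Vance $832,190; Kowalski $1,415,190. Sum = $5,445,160.
Difference $5,445,150 − $5,445,160 = −$10 applied to largest allocation (Quinlan): Quinlan becomes $1,468,500.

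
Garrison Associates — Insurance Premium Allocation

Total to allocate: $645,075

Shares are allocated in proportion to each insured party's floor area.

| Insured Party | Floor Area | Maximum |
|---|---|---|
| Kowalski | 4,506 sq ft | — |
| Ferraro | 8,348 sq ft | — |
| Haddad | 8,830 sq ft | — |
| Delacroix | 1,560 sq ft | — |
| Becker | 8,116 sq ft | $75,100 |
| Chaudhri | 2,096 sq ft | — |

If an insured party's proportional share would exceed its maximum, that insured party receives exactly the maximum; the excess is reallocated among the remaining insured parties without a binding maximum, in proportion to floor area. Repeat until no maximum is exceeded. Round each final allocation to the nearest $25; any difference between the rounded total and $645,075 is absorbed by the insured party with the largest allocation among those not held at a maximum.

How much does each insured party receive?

Sum of floor area: 33,456.
Pro-rata shares before constraints: Kowalski 86,881.51; Ferraro 160,960.25; Haddad 170,253.83; Delacroix 30,078.82; Becker 156,486.99; Chaudhri 40,413.59.
Held at cap: Becker ($75,100); balance $569,975 reallocated over remaining floor area 25,340.
Redistributed shares: Kowalski 101,353.88 → $101,350; Ferraro 187,772.35 → $187,775; Haddad 198,614.02 → $198,625; Delacroix 35,089.23 → $35,100; Chaudhri 47,145.52 → $47,150.
Rounding difference −$25 applied to Haddad → $198,600.

Kowalski: $101,350 | Ferraro: $187,775 | Haddad: $198,600 | Delacroix: $35,100 | Becker: $75,100 | Chaudhri: $47,150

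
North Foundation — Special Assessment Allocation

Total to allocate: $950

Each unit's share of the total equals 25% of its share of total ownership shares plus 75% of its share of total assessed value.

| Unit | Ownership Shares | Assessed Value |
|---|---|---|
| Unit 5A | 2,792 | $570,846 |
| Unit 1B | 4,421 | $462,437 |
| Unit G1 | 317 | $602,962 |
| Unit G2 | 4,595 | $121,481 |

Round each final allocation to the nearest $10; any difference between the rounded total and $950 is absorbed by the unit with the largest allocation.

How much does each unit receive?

Ownership shares total 12,125; assessed value total 1,757,726.
Blended shares (25% ownership shares + 75% assessed value): Unit 5A 0.3011; Unit 1B 0.2885; Unit G1 0.2638; Unit G2 0.1466.
Raw shares: Unit 5A 286.08; Unit 1B 274.05; Unit G1 250.62; Unit G2 139.25.
After rounding ($10): Unit 5A $290; Unit 1B $270; Unit G1 $250; Unit G2 $140. Sum = $950.
Rounded total matches; no reconciliation needed.

Unit 5A: $290; Unit 1B: $270; Unit G1: $250; Unit G2: $140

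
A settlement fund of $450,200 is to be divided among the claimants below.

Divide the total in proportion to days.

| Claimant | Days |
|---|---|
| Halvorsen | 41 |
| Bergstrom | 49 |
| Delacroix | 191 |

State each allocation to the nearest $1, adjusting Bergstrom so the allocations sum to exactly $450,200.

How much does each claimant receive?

Combined days = 281.
Raw shares: Halvorsen 41/281 × $450,200 = 65,687.54; Bergstrom 49/281 × $450,200 = 78,504.63; Delacroix 191/281 × $450,200 = 306,007.83.
At nearest $1: Halvorsen $65,688; Bergstrom $78,505; Delacroix $306,008. Sum = $450,201.
Difference $450,200 − $450,201 = −$1 applied to Bergstrom: Bergstrom becomes $78,504.

Halvorsen: $65,688 · Bergstrom: $78,504 · Delacroix: $306,008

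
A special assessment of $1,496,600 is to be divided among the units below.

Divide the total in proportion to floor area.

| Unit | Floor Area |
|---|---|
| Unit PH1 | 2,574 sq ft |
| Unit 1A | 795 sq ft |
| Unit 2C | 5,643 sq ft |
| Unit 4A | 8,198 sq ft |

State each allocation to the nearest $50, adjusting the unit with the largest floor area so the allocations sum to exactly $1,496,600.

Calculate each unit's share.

Combined floor area = 2,574 + 795 + 5,643 + 8,198 = 17,210.
Proportional shares: Unit PH1 223,837.79; Unit 1A 69,134.05; Unit 2C 490,721.31; Unit 4A 712,906.84.
After rounding ($50): Unit PH1 $223,850; Unit 1A $69,150; Unit 2C $490,700; Unit 4A $712,900. Sum = $1,496,600.
Rounded total matches; no reconciliation needed.

Unit PH1: $223,850 · Unit 1A: $69,150 · Unit 2C: $490,700 · Unit 4A: $712,900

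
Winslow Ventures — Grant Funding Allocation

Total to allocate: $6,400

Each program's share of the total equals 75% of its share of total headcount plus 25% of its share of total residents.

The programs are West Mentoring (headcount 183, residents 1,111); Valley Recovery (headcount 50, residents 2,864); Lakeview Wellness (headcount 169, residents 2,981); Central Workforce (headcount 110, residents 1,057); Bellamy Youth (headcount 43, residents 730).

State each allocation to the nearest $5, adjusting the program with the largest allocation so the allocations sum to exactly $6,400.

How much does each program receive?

Headcount total 555; residents total 8,743.
Blended shares (75% headcount + 25% residents): West Mentoring 0.2791; Valley Recovery 0.1495; Lakeview Wellness 0.3136; Central Workforce 0.1789; Bellamy Youth 0.0790.
Pro-rata amounts: West Mentoring 1,786.02; Valley Recovery 956.55; Lakeview Wellness 2,007.16; Central Workforce 1,144.79; Bellamy Youth 505.48.
At nearest $5: West Mentoring $1,785; Valley Recovery $955; Lakeview Wellness $2,005; Central Workforce $1,145; Bellamy Youth $505. Sum = $6,395.
Difference $6,400 − $6,395 = +$5 applied to largest allocation (Lakeview Wellness): Lakeview Wellness becomes $2,010.

West Mentoring: $1,785 · Valley Recovery: $955 · Lakeview Wellness: $2,010 · Central Workforce: $1,145 · Bellamy Youth: $505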